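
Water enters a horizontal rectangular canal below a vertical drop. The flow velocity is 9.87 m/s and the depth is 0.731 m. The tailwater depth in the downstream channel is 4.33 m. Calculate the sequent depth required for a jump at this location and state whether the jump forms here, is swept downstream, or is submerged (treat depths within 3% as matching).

Fr₁ = V₁/√(g·y₁) = 9.87/√(9.81×0.731) = 3.69.
Bélanger equation: y₂/y₁ = ½[√(1 + 8Fr₁²) − 1] = ½[√109.7 − 1] = 4.74.
y₂ = 4.74 × 0.731 = 3.46 m.
Tailwater y_tw = 4.33 m: y_tw > y₂, so the jump is submerged.

y₂ = 3.46 m; the jump is submerged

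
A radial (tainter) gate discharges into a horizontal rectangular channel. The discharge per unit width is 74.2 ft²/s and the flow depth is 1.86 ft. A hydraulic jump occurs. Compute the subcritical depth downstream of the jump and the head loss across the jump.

V₁ = q/y₁ = 74.2/1.86 = 39.9 ft/s. Fr₁ = V₁/√(g·y₁) = 39.9/√(32.2×1.86) = 5.15.
Conjugate-depth relation: y₂/y₁ = ½[√(1 + 8Fr₁²) − 1] = ½[√213.6 − 1] = 6.81.
y₂ = 6.81 × 1.86 = 12.7 ft.
Head loss: ΔE = (y₂ − y₁)³/(4y₁y₂) = (12.7 − 1.86)³/(4×1.86×12.7) = 1260/94.2 = 13.4 ft.

y₂ = 12.7 ft; ΔE = 13.4 ft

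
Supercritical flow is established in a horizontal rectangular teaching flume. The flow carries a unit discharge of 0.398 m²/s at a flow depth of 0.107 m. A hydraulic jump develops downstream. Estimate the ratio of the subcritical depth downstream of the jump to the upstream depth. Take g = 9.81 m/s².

y₂/y₁ = 4.66

V₁ = q/y₁ = 0.398/0.107 = 3.72 m/s. Fr₁ = V₁/√(g·y₁) = 3.72/√(9.81×0.107) = 3.63.
From the momentum equation for a rectangular channel, y₂/y₁ = ½[√(1 + 8Fr₁²) − 1] = ½[√106.4 − 1] = 4.66.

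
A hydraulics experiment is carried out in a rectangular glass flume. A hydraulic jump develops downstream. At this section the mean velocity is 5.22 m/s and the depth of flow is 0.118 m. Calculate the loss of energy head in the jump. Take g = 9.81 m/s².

ΔE = 0.720 m

Fr₁ = V₁/√(g·y₁) = 5.22/√(9.81×0.118) = 4.85.
By Bélanger, y₂/y₁ = ½[√(1 + 8Fr₁²) − 1] = ½[√189.3 − 1] = 6.38.
y₂ = 6.38 × 0.118 = 0.753 m.
Head loss: ΔE = (y₂ − y₁)³/(4y₁y₂) = (0.753 − 0.118)³/(4×0.118×0.753) = 0.256/0.355 = 0.720 m.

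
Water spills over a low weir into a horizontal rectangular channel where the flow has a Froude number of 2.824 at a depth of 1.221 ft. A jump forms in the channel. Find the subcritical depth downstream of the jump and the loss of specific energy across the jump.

y₂ = 4.304 ft; ΔE = 1.394 ft

Fr₁ = 2.824 (given).
Bélanger equation: y₂/y₁ = ½[√(1 + 8Fr₁²) − 1] = ½[√64.800 − 1] = 3.525.
y₂ = 3.525 × 1.221 = 4.304 ft.
V₁ = Fr₁·√(g·y₁) = 2.824×√(32.2×1.221) = 17.71 ft/s; q = V₁·y₁ = 21.62 ft²/s. V₂ = q/y₂ = 21.62/4.304 = 5.023 ft/s. E₁ = y₁ + V₁²/2g = 6.090 ft; E₂ = y₂ + V₂²/2g = 4.696 ft. ΔE = E₁ − E₂ = 1.394 ft.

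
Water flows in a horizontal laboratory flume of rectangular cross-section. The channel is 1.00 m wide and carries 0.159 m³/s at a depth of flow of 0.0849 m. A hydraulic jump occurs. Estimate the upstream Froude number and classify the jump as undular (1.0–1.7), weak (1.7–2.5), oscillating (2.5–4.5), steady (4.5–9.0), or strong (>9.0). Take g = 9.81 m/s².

q = Q/b = 0.159/1.00 = 0.159 m²/s; V₁ = q/y₁ = 1.87 m/s. Fr₁ = V₁/√(g·y₁) = 2.05.
Fr₁ = 2.05 lies in the weak range.

Fr₁ = 2.05; weak jump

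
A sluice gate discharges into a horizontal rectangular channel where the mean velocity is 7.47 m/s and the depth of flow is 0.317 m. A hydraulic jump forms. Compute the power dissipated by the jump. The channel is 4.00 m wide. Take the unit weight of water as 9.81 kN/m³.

Fr₁ = V₁/√(g·y₁) = 7.47/√(9.81×0.317) = 4.24.
Conjugate-depth relation: y₂/y₁ = ½[√(1 + 8Fr₁²) − 1] = ½[√144.5 − 1] = 5.51.
y₂ = 5.51 × 0.317 = 1.75 m.
Head loss: ΔE = (y₂ − y₁)³/(4y₁y₂) = (1.75 − 0.317)³/(4×0.317×1.75) = 2.92/2.22 = 1.32 m.
q = V₁·y₁ = 7.47 × 0.317 = 2.37 m²/s. Q = q·b = 2.37 × 4.00 = 9.47 m³/s. P = γ·Q·ΔE = 9.81 × 9.47 × 1.32 = 123 kW.

P = 123 kW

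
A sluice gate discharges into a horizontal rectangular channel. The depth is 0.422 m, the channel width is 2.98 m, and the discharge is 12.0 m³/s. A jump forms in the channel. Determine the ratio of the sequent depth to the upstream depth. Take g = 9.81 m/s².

q = Q/b = 12.0/2.98 = 4.03 m²/s; V₁ = q/y₁ = 9.54 m/s. Fr₁ = V₁/√(g·y₁) = 4.69.
By Bélanger, y₂/y₁ = ½[√(1 + 8Fr₁²) − 1] = ½[√177.0 − 1] = 6.15.

y₂/y₁ = 6.15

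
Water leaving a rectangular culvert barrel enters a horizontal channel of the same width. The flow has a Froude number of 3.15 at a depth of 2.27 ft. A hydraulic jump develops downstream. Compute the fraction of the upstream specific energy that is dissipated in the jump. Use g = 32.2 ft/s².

ΔE/E₁ = 0.279 (27.9%)

Fr₁ = 3.15 (given).
Sequent-depth ratio: y₂/y₁ = ½[√(1 + 8Fr₁²) − 1] = ½[√80.38 − 1] = 3.98.
y₂ = 3.98 × 2.27 = 9.04 ft.
E₁ = y₁(1 + Fr₁²/2) = 2.27×(1 + 3.15²/2) = 13.5 ft. ΔE = (y₂ − y₁)³/(4y₁y₂) = 3.78 ft. ΔE/E₁ = 3.78/13.5 = 0.279.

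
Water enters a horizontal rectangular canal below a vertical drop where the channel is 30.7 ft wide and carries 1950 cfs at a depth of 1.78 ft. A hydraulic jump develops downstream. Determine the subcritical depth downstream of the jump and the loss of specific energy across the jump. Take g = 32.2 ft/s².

y₂ = 11.0 ft; ΔE = 10.0 ft

q = Q/b = 1950/30.7 = 63.5 ft²/s; V₁ = q/y₁ = 35.7 ft/s. Fr₁ = V₁/√(g·y₁) = 4.71.
From the momentum equation for a rectangular channel, y₂/y₁ = ½[√(1 + 8Fr₁²) − 1] = ½[√178.7 − 1] = 6.18.
y₂ = 6.18 × 1.78 = 11.0 ft.
Head loss: ΔE = (y₂ − y₁)³/(4y₁y₂) = (11.0 − 1.78)³/(4×1.78×11.0) = 786/78.4 = 10.0 ft.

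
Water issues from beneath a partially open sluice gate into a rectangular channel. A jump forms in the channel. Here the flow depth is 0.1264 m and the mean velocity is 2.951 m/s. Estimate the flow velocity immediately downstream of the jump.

V₂ = 0.8994 m/s

Fr₁ = V₁/√(g·y₁) = 2.951/√(9.81×0.1264) = 2.650.
Conjugate-depth relation: y₂/y₁ = ½[√(1 + 8Fr₁²) − 1] = ½[√57.184 − 1] = 3.281.
y₂ = 3.281 × 0.1264 = 0.4147 m.
q = V₁·y₁ = 2.951 × 0.1264 = 0.3730 m²/s.
V₂ = q/y₂ = 0.3730/0.4147 = 0.8994 m/s.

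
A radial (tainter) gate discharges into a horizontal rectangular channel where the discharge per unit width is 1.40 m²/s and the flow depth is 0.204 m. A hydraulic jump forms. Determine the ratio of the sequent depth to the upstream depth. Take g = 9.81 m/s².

V₁ = q/y₁ = 1.40/0.204 = 6.86 m/s. Fr₁ = V₁/√(g·y₁) = 6.86/√(9.81×0.204) = 4.85.
Conjugate-depth relation: y₂/y₁ = ½[√(1 + 8Fr₁²) − 1] = ½[√189.3 − 1] = 6.38.

y₂/y₁ = 6.38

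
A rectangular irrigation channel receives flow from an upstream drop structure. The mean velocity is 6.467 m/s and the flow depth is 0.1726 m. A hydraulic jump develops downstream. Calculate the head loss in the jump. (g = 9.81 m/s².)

ΔE = 1.125 m

Fr₁ = V₁/√(g·y₁) = 6.467/√(9.81×0.1726) = 4.970.
From the momentum equation for a rectangular channel, y₂/y₁ = ½[√(1 + 8Fr₁²) − 1] = ½[√198.60 − 1] = 6.546.
y₂ = 6.546 × 0.1726 = 1.130 m.
q = V₁·y₁ = 6.467 × 0.1726 = 1.116 m²/s. V₂ = q/y₂ = 1.116/1.130 = 0.9879 m/s. E₁ = y₁ + V₁²/2g = 2.304 m; E₂ = y₂ + V₂²/2g = 1.180 m. ΔE = E₁ − E₂ = 1.125 m.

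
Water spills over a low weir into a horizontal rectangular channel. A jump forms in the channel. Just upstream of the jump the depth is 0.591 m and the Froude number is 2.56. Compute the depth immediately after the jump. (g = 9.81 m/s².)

y₂ = 1.86 m

Fr₁ = 2.56 (given).
Bélanger equation: y₂/y₁ = ½[√(1 + 8Fr₁²) − 1] = ½[√53.43 − 1] = 3.15.
y₂ = 3.15 × 0.591 = 1.86 m.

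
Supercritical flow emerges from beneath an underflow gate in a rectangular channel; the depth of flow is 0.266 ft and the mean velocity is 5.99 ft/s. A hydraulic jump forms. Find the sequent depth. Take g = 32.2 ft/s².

y₂ = 0.648 ft

Fr₁ = V₁/√(g·y₁) = 5.99/√(32.2×0.266) = 2.05.
From the momentum equation for a rectangular channel, y₂/y₁ = ½[√(1 + 8Fr₁²) − 1] = ½[√34.51 − 1] = 2.44.
y₂ = 2.44 × 0.266 = 0.648 ft.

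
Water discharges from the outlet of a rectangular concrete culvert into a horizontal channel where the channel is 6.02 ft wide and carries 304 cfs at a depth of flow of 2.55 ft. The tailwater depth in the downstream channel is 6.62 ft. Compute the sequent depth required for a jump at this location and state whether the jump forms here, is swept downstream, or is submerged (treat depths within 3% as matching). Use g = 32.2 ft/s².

q = Q/b = 304/6.02 = 50.5 ft²/s; V₁ = q/y₁ = 19.8 ft/s. Fr₁ = V₁/√(g·y₁) = 2.19.
Bélanger equation: y₂/y₁ = ½[√(1 + 8Fr₁²) − 1] = ½[√39.21 − 1] = 2.63.
y₂ = 2.63 × 2.55 = 6.71 ft.
Tailwater y_tw = 6.62 ft: y_tw ≈ y₂, so the jump forms here.

y₂ = 6.71 ft; the jump forms here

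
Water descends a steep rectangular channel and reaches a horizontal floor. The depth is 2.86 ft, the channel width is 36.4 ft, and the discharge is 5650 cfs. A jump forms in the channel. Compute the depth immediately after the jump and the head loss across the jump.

y₂ = 21.5 ft; ΔE = 26.3 ft

q = Q/b = 5650/36.4 = 155 ft²/s; V₁ = q/y₁ = 54.3 ft/s. Fr₁ = V₁/√(g·y₁) = 5.66.
From the momentum equation for a rectangular channel, y₂/y₁ = ½[√(1 + 8Fr₁²) − 1] = ½[√256.9 − 1] = 7.51.
y₂ = 7.51 × 2.86 = 21.5 ft.
Head loss: ΔE = (y₂ − y₁)³/(4y₁y₂) = (21.5 − 2.86)³/(4×2.86×21.5) = 6465/246 = 26.3 ft.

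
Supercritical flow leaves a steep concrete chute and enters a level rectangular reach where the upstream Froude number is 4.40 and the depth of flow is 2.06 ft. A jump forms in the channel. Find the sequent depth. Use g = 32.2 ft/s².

Fr₁ = 4.40 (given).
Bélanger equation: y₂/y₁ = ½[√(1 + 8Fr₁²) − 1] = ½[√155.9 − 1] = 5.74.
y₂ = 5.74 × 2.06 = 11.8 ft.

y₂ = 11.8 ft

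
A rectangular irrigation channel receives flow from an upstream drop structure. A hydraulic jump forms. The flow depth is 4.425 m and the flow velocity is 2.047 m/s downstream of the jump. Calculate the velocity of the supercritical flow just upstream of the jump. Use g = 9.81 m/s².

V₁ = 12.36 m/s

Fr₂ = V₂/√(g·y₂) = 2.047/√(9.81×4.425) = 0.3107.
From the momentum equation (using Fr₂), y₁/y₂ = ½[√(1 + 8Fr₂²) − 1] = ½[√1.7722 − 1] = 0.1656.
y₁ = 0.1656 × 4.425 = 0.7329 m.
V₁ = q/y₁ = 9.058/0.7329 = 12.36 m/s.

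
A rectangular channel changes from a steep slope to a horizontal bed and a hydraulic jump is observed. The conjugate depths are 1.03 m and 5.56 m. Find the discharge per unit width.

For a rectangular channel the momentum equation gives q² = ½·g·y₁·y₂·(y₁ + y₂) = ½×9.81×1.03×5.56×6.59 = 185.
q = √185 = 13.6 m²/s.

q = 13.6 m²/s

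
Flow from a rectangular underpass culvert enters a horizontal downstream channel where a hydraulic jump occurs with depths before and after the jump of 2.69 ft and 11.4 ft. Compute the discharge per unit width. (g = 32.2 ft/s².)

For a rectangular channel the momentum equation gives q² = ½·g·y₁·y₂·(y₁ + y₂) = ½×32.2×2.69×11.4×14.1 = 6957.
q = √6957 = 83.4 ft²/s.

q = 83.4 ft²/s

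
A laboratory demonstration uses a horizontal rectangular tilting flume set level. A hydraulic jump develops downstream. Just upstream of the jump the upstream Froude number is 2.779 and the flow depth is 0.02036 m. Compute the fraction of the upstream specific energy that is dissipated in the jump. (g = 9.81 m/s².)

Fr₁ = 2.779 (given).
Bélanger equation: y₂/y₁ = ½[√(1 + 8Fr₁²) − 1] = ½[√62.783 − 1] = 3.462.
y₂ = 3.462 × 0.02036 = 0.07048 m.
E₁ = y₁(1 + Fr₁²/2) = 0.02036×(1 + 2.779²/2) = 0.09898 m. ΔE = (y₂ − y₁)³/(4y₁y₂) = 0.02194 m. ΔE/E₁ = 0.02194/0.09898 = 0.222.

ΔE/E₁ = 0.222 (22.2%)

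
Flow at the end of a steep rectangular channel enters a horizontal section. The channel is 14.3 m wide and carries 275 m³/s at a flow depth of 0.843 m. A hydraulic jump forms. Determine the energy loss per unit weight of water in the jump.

q = Q/b = 275/14.3 = 19.2 m²/s; V₁ = q/y₁ = 22.8 m/s. Fr₁ = V₁/√(g·y₁) = 7.93.
Sequent-depth ratio: y₂/y₁ = ½[√(1 + 8Fr₁²) − 1] = ½[√504.4 − 1] = 10.7.
y₂ = 10.7 × 0.843 = 9.05 m.
V₂ = q/y₂ = 19.2/9.05 = 2.13 m/s. E₁ = y₁ + V₁²/2g = 27.4 m; E₂ = y₂ + V₂²/2g = 9.28 m. ΔE = E₁ − E₂ = 18.1 m.

ΔE = 18.1 m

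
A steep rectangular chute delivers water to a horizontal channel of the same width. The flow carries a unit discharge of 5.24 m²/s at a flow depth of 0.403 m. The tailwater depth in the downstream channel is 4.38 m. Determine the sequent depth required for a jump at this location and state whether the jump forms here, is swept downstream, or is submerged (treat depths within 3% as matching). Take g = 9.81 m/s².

y₂ = 3.53 m; the jump is submerged

V₁ = q/y₁ = 5.24/0.403 = 13.0 m/s. Fr₁ = V₁/√(g·y₁) = 13.0/√(9.81×0.403) = 6.54.
Conjugate-depth relation: y₂/y₁ = ½[√(1 + 8Fr₁²) − 1] = ½[√343.1 − 1] = 8.76.
y₂ = 8.76 × 0.403 = 3.53 m.
Tailwater y_tw = 4.38 m: y_tw > y₂, so the jump is submerged.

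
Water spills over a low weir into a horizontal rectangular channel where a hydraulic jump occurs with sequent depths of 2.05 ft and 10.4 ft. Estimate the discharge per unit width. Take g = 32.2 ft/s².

For a rectangular channel the momentum equation gives q² = ½·g·y₁·y₂·(y₁ + y₂) = ½×32.2×2.05×10.4×12.4 = 4273.
q = √4273 = 65.4 ft²/s.

q = 65.4 ft²/s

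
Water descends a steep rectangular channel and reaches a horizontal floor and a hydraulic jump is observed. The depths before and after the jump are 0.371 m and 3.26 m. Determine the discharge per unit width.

For a rectangular channel the momentum equation gives q² = ½·g·y₁·y₂·(y₁ + y₂) = ½×9.81×0.371×3.26×3.63 = 21.5.
q = √21.5 = 4.64 m²/s.

q = 4.64 m²/s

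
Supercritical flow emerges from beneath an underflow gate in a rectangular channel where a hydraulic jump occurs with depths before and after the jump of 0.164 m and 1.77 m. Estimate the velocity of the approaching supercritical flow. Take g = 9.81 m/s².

V₁ = 10.1 m/s

For a rectangular channel the momentum equation gives q² = ½·g·y₁·y₂·(y₁ + y₂) = ½×9.81×0.164×1.77×1.93 = 2.75.
q = √2.75 = 1.66 m²/s.
V₁ = q/y₁ = 1.66/0.164 = 10.1 m/s.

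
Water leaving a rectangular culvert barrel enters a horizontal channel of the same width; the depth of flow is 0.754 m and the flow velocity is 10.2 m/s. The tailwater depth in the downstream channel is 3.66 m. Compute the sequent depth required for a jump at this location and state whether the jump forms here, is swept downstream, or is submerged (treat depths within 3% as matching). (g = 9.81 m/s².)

y₂ = 3.64 m; the jump forms here

Fr₁ = V₁/√(g·y₁) = 10.2/√(9.81×0.754) = 3.75.
Sequent-depth ratio: y₂/y₁ = ½[√(1 + 8Fr₁²) − 1] = ½[√113.5 − 1] = 4.83.
y₂ = 4.83 × 0.754 = 3.64 m.
Tailwater y_tw = 3.66 m: y_tw ≈ y₂, so the jump forms here.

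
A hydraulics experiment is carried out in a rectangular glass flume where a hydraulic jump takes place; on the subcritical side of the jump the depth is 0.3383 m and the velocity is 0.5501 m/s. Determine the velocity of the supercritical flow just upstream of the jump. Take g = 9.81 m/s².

V₁ = 3.492 m/s

Fr₂ = V₂/√(g·y₂) = 0.5501/√(9.81×0.3383) = 0.3020.
Applying the sequent-depth relation in reverse, y₁/y₂ = ½[√(1 + 8Fr₂²) − 1] = ½[√1.7295 − 1] = 0.1575.
y₁ = 0.1575 × 0.3383 = 0.05330 m.
V₁ = q/y₁ = 0.1861/0.05330 = 3.492 m/s.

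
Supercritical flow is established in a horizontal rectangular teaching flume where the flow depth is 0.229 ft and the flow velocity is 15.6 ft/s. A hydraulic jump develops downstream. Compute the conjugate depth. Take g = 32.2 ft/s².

y₂ = 1.75 ft

Fr₁ = V₁/√(g·y₁) = 15.6/√(32.2×0.229) = 5.74.
Sequent-depth ratio: y₂/y₁ = ½[√(1 + 8Fr₁²) − 1] = ½[√265.0 − 1] = 7.64.
y₂ = 7.64 × 0.229 = 1.75 ft.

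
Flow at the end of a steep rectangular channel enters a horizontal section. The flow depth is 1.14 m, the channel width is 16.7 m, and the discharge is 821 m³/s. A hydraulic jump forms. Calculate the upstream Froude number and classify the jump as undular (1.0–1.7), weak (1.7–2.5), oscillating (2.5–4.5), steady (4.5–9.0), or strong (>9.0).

q = Q/b = 821/16.7 = 49.2 m²/s; V₁ = q/y₁ = 43.1 m/s. Fr₁ = V₁/√(g·y₁) = 12.9.
Fr₁ = 12.9 lies in the strong range.

Fr₁ = 12.9; strong jump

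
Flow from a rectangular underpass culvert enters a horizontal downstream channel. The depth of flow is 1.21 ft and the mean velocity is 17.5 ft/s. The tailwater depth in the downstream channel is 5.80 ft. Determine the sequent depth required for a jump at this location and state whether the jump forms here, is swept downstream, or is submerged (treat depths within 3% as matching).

y₂ = 4.23 ft; the jump is submerged

Fr₁ = V₁/√(g·y₁) = 17.5/√(32.2×1.21) = 2.80.
Bélanger equation: y₂/y₁ = ½[√(1 + 8Fr₁²) − 1] = ½[√63.88 − 1] = 3.50.
y₂ = 3.50 × 1.21 = 4.23 ft.
Tailwater y_tw = 5.80 ft: y_tw > y₂, so the jump is submerged.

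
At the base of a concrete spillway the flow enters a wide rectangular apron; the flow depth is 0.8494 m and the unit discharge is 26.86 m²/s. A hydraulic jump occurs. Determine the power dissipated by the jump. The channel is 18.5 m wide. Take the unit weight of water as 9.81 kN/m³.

P = 189374 kW

V₁ = q/y₁ = 26.86/0.8494 = 31.62 m/s. Fr₁ = V₁/√(g·y₁) = 31.62/√(9.81×0.8494) = 10.95.
Sequent-depth ratio: y₂/y₁ = ½[√(1 + 8Fr₁²) − 1] = ½[√961.06 − 1] = 15.00.
y₂ = 15.00 × 0.8494 = 12.74 m.
V₂ = q/y₂ = 26.86/12.74 = 2.108 m/s. E₁ = y₁ + V₁²/2g = 51.82 m; E₂ = y₂ + V₂²/2g = 12.97 m. ΔE = E₁ − E₂ = 38.85 m.
Q = q·b = 26.86 × 18.5 = 496.9 m³/s. P = γ·Q·ΔE = 9.81 × 496.9 × 38.85 = 189374 kW.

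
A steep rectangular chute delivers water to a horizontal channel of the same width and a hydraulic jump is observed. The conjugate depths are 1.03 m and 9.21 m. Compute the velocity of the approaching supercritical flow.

For a rectangular channel the momentum equation gives q² = ½·g·y₁·y₂·(y₁ + y₂) = ½×9.81×1.03×9.21×10.2 = 476.
q = √476 = 21.8 m²/s.
V₁ = q/y₁ = 21.8/1.03 = 21.2 m/s.

V₁ = 21.2 m/s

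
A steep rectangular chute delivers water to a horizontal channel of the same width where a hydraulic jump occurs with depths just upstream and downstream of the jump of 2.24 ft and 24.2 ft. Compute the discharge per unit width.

q = 152 ft²/s

For a rectangular channel the momentum equation gives q² = ½·g·y₁·y₂·(y₁ + y₂) = ½×32.2×2.24×24.2×26.4 = 23075.
q = √23075 = 152 ft²/s.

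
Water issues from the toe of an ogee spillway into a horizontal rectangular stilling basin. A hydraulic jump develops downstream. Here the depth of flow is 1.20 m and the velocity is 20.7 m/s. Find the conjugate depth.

Fr₁ = V₁/√(g·y₁) = 20.7/√(9.81×1.20) = 6.03.
By Bélanger, y₂/y₁ = ½[√(1 + 8Fr₁²) − 1] = ½[√292.2 − 1] = 8.05.
y₂ = 8.05 × 1.20 = 9.66 m.

y₂ = 9.66 m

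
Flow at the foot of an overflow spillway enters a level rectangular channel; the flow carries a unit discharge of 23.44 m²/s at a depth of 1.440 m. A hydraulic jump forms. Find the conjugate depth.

V₁ = q/y₁ = 23.44/1.440 = 16.28 m/s. Fr₁ = V₁/√(g·y₁) = 16.28/√(9.81×1.440) = 4.331.
Conjugate-depth relation: y₂/y₁ = ½[√(1 + 8Fr₁²) − 1] = ½[√151.05 − 1] = 5.645.
y₂ = 5.645 × 1.440 = 8.129 m.

y₂ = 8.129 m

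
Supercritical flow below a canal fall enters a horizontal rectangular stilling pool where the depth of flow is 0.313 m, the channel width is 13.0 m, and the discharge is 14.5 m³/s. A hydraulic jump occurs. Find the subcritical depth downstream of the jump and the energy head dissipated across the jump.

q = Q/b = 14.5/13.0 = 1.12 m²/s; V₁ = q/y₁ = 3.56 m/s. Fr₁ = V₁/√(g·y₁) = 2.03.
Sequent-depth ratio: y₂/y₁ = ½[√(1 + 8Fr₁²) − 1] = ½[√34.09 − 1] = 2.42.
y₂ = 2.42 × 0.313 = 0.757 m.
V₂ = q/y₂ = 1.12/0.757 = 1.47 m/s. E₁ = y₁ + V₁²/2g = 0.960 m; E₂ = y₂ + V₂²/2g = 0.868 m. ΔE = E₁ − E₂ = 0.0924 m.

y₂ = 0.757 m; ΔE = 0.0924 m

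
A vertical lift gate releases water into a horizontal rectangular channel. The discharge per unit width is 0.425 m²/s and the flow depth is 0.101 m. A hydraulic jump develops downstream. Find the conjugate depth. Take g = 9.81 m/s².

y₂ = 0.555 m

V₁ = q/y₁ = 0.425/0.101 = 4.21 m/s. Fr₁ = V₁/√(g·y₁) = 4.21/√(9.81×0.101) = 4.23.
Bélanger equation: y₂/y₁ = ½[√(1 + 8Fr₁²) − 1] = ½[√144.0 − 1] = 5.50.
y₂ = 5.50 × 0.101 = 0.555 m.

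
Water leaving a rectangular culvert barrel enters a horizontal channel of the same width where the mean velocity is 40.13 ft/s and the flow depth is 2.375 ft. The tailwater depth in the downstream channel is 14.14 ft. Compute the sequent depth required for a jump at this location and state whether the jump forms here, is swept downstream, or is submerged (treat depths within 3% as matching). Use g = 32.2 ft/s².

y₂ = 14.27 ft; the jump forms here

Fr₁ = V₁/√(g·y₁) = 40.13/√(32.2×2.375) = 4.589.
By Bélanger, y₂/y₁ = ½[√(1 + 8Fr₁²) − 1] = ½[√169.46 − 1] = 6.009.
y₂ = 6.009 × 2.375 = 14.27 ft.
Tailwater y_tw = 14.14 ft: y_tw ≈ y₂, so the jump forms here.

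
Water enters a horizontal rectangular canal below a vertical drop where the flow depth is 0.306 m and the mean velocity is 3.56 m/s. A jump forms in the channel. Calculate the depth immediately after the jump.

Fr₁ = V₁/√(g·y₁) = 3.56/√(9.81×0.306) = 2.05.
Bélanger equation: y₂/y₁ = ½[√(1 + 8Fr₁²) − 1] = ½[√34.78 − 1] = 2.45.
y₂ = 2.45 × 0.306 = 0.749 m.

y₂ = 0.749 m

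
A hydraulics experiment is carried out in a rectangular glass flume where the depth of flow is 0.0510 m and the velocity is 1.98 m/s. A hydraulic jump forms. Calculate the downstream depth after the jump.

y₂ = 0.178 m

Fr₁ = V₁/√(g·y₁) = 1.98/√(9.81×0.0510) = 2.80.
Sequent-depth ratio: y₂/y₁ = ½[√(1 + 8Fr₁²) − 1] = ½[√63.69 − 1] = 3.49.
y₂ = 3.49 × 0.0510 = 0.178 m.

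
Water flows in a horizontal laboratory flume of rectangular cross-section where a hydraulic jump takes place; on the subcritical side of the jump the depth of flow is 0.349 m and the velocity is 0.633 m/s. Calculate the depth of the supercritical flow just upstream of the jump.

y₁ = 0.0683 m

Fr₂ = V₂/√(g·y₂) = 0.633/√(9.81×0.349) = 0.342.
Applying the sequent-depth relation in reverse, y₁/y₂ = ½[√(1 + 8Fr₂²) − 1] = ½[√1.936 − 1] = 0.196.
y₁ = 0.196 × 0.349 = 0.0683 m.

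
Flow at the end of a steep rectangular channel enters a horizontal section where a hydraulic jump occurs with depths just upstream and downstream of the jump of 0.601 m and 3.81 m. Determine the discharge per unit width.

For a rectangular channel the momentum equation gives q² = ½·g·y₁·y₂·(y₁ + y₂) = ½×9.81×0.601×3.81×4.41 = 49.5.
q = √49.5 = 7.04 m²/s.

q = 7.04 m²/s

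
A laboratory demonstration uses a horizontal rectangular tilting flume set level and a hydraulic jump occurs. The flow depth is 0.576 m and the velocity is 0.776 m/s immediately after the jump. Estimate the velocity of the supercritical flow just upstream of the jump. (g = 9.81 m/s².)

Fr₂ = V₂/√(g·y₂) = 0.776/√(9.81×0.576) = 0.326.
Since the conjugate-depth ratio holds either way, y₁/y₂ = ½[√(1 + 8Fr₂²) − 1] = ½[√1.853 − 1] = 0.181.
y₁ = 0.181 × 0.576 = 0.104 m.
V₁ = q/y₁ = 0.447/0.104 = 4.30 m/s.

V₁ = 4.30 m/s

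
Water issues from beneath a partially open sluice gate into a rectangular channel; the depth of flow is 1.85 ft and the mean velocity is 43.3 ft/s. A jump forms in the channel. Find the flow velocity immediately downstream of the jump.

Fr₁ = V₁/√(g·y₁) = 43.3/√(32.2×1.85) = 5.61.
Bélanger equation: y₂/y₁ = ½[√(1 + 8Fr₁²) − 1] = ½[√252.8 − 1] = 7.45.
y₂ = 7.45 × 1.85 = 13.8 ft.
q = V₁·y₁ = 43.3 × 1.85 = 80.1 ft²/s.
V₂ = q/y₂ = 80.1/13.8 = 5.81 ft/s.

V₂ = 5.81 ft/s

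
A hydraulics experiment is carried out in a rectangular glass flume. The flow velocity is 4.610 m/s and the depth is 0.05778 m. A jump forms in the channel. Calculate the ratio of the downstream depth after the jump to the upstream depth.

Fr₁ = V₁/√(g·y₁) = 4.610/√(9.81×0.05778) = 6.123.
By Bélanger, y₂/y₁ = ½[√(1 + 8Fr₁²) − 1] = ½[√300.95 − 1] = 8.174.

y₂/y₁ = 8.174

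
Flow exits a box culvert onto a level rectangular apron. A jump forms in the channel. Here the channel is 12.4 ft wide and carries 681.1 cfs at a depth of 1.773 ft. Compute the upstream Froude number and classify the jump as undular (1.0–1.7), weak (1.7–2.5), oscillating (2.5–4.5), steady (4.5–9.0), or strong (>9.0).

Fr₁ = 4.100; oscillating jump

q = Q/b = 681.1/12.4 = 54.93 ft²/s; V₁ = q/y₁ = 30.98 ft/s. Fr₁ = V₁/√(g·y₁) = 4.100.
Fr₁ = 4.100 lies in the oscillating range.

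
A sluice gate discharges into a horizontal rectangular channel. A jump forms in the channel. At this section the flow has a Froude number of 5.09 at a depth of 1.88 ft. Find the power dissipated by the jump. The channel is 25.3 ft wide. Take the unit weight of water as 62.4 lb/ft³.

Fr₁ = 5.09 (given).
Sequent-depth ratio: y₂/y₁ = ½[√(1 + 8Fr₁²) − 1] = ½[√208.3 − 1] = 6.72.
y₂ = 6.72 × 1.88 = 12.6 ft.
Head loss: ΔE = (y₂ − y₁)³/(4y₁y₂) = (12.6 − 1.88)³/(4×1.88×12.6) = 1241/94.9 = 13.1 ft.
V₁ = Fr₁·√(g·y₁) = 5.09×√(32.2×1.88) = 39.6 ft/s; q = V₁·y₁ = 74.5 ft²/s. Q = q·b = 74.5 × 25.3 = 1884 cfs. P = γ·Q·ΔE/550 = 62.4 × 1884 × 13.1 / 550 = 2793 hp.

P = 2793 hp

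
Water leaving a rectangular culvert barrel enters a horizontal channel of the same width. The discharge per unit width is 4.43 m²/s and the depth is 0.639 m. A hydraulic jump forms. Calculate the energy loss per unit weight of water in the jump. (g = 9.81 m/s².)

V₁ = q/y₁ = 4.43/0.639 = 6.93 m/s. Fr₁ = V₁/√(g·y₁) = 6.93/√(9.81×0.639) = 2.77.
Bélanger equation: y₂/y₁ = ½[√(1 + 8Fr₁²) − 1] = ½[√62.34 − 1] = 3.45.
y₂ = 3.45 × 0.639 = 2.20 m.
V₂ = q/y₂ = 4.43/2.20 = 2.01 m/s. E₁ = y₁ + V₁²/2g = 3.09 m; E₂ = y₂ + V₂²/2g = 2.41 m. ΔE = E₁ − E₂ = 0.679 m.

ΔE = 0.679 m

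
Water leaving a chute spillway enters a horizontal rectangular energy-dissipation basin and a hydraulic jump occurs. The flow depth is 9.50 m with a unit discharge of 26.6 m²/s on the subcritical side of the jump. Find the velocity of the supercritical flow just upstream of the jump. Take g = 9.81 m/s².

V₁ = 19.1 m/s

V₂ = q/y₂ = 26.6/9.50 = 2.80 m/s; Fr₂ = V₂/√(g·y₂) = 0.290.
The Bélanger relation is symmetric: y₁/y₂ = ½[√(1 + 8Fr₂²) − 1] = ½[√1.673 − 1] = 0.147.
y₁ = 0.147 × 9.50 = 1.39 m.
V₁ = q/y₁ = 26.6/1.39 = 19.1 m/s.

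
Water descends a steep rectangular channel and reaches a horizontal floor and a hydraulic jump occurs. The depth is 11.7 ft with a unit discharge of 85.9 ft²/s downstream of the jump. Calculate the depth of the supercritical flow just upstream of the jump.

V₂ = q/y₂ = 85.9/11.7 = 7.34 ft/s; Fr₂ = V₂/√(g·y₂) = 0.378.
Since the conjugate-depth ratio holds either way, y₁/y₂ = ½[√(1 + 8Fr₂²) − 1] = ½[√2.145 − 1] = 0.232.
y₁ = 0.232 × 11.7 = 2.72 ft.

y₁ = 2.72 ft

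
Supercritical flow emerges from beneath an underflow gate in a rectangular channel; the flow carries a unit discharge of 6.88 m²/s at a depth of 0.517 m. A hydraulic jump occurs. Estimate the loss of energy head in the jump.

ΔE = 5.33 m

V₁ = q/y₁ = 6.88/0.517 = 13.3 m/s. Fr₁ = V₁/√(g·y₁) = 13.3/√(9.81×0.517) = 5.91.
By Bélanger, y₂/y₁ = ½[√(1 + 8Fr₁²) − 1] = ½[√280.3 − 1] = 7.87.
y₂ = 7.87 × 0.517 = 4.07 m.
Head loss: ΔE = (y₂ − y₁)³/(4y₁y₂) = (4.07 − 0.517)³/(4×0.517×4.07) = 44.8/8.42 = 5.33 m.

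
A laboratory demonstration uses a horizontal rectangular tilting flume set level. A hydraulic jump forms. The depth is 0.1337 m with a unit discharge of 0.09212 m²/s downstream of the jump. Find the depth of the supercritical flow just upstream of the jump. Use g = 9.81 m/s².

y₁ = 0.06509 m

V₂ = q/y₂ = 0.09212/0.1337 = 0.6890 m/s; Fr₂ = V₂/√(g·y₂) = 0.6016.
The Bélanger relation is symmetric: y₁/y₂ = ½[√(1 + 8Fr₂²) − 1] = ½[√3.8956 − 1] = 0.4869.
y₁ = 0.4869 × 0.1337 = 0.06509 m.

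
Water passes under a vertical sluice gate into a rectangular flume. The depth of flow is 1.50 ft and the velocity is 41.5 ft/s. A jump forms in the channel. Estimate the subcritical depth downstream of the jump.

Fr₁ = V₁/√(g·y₁) = 41.5/√(32.2×1.50) = 5.97.
Conjugate-depth relation: y₂/y₁ = ½[√(1 + 8Fr₁²) − 1] = ½[√286.3 − 1] = 7.96.
y₂ = 7.96 × 1.50 = 11.9 ft.

y₂ = 11.9 ft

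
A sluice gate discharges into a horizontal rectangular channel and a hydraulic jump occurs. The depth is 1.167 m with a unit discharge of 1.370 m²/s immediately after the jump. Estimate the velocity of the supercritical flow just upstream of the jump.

V₁ = 5.854 m/s

V₂ = q/y₂ = 1.370/1.167 = 1.174 m/s; Fr₂ = V₂/√(g·y₂) = 0.3470.
Applying the sequent-depth relation in reverse, y₁/y₂ = ½[√(1 + 8Fr₂²) − 1] = ½[√1.9631 − 1] = 0.2005.
y₁ = 0.2005 × 1.167 = 0.2340 m.
V₁ = q/y₁ = 1.370/0.2340 = 5.854 m/s.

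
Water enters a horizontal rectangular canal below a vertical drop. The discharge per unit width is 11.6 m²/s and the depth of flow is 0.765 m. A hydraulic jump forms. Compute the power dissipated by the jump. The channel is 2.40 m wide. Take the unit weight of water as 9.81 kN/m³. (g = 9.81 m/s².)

P = 1816 kW

V₁ = q/y₁ = 11.6/0.765 = 15.2 m/s. Fr₁ = V₁/√(g·y₁) = 15.2/√(9.81×0.765) = 5.54.
By Bélanger, y₂/y₁ = ½[√(1 + 8Fr₁²) − 1] = ½[√246.1 − 1] = 7.34.
y₂ = 7.34 × 0.765 = 5.62 m.
V₂ = q/y₂ = 11.6/5.62 = 2.06 m/s. E₁ = y₁ + V₁²/2g = 12.5 m; E₂ = y₂ + V₂²/2g = 5.84 m. ΔE = E₁ − E₂ = 6.65 m.
Q = q·b = 11.6 × 2.40 = 27.8 m³/s. P = γ·Q·ΔE = 9.81 × 27.8 × 6.65 = 1816 kW.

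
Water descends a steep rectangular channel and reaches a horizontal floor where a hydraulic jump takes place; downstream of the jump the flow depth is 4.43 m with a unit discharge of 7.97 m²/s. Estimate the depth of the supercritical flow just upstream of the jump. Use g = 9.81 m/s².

V₂ = q/y₂ = 7.97/4.43 = 1.80 m/s; Fr₂ = V₂/√(g·y₂) = 0.273.
Since the conjugate-depth ratio holds either way, y₁/y₂ = ½[√(1 + 8Fr₂²) − 1] = ½[√1.596 − 1] = 0.132.
y₁ = 0.132 × 4.43 = 0.583 m.

y₁ = 0.583 m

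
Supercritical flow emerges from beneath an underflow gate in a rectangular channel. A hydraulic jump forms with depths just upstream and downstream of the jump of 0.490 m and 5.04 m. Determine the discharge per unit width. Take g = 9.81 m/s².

q = 8.18 m²/s

For a rectangular channel the momentum equation gives q² = ½·g·y₁·y₂·(y₁ + y₂) = ½×9.81×0.490×5.04×5.53 = 67.0.
q = √67.0 = 8.18 m²/s.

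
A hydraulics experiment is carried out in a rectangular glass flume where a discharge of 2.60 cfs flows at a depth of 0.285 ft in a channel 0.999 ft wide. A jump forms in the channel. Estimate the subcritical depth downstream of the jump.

q = Q/b = 2.60/0.999 = 2.60 ft²/s; V₁ = q/y₁ = 9.13 ft/s. Fr₁ = V₁/√(g·y₁) = 3.01.
From the momentum equation for a rectangular channel, y₂/y₁ = ½[√(1 + 8Fr₁²) − 1] = ½[√73.70 − 1] = 3.79.
y₂ = 3.79 × 0.285 = 1.08 ft.

y₂ = 1.08 ft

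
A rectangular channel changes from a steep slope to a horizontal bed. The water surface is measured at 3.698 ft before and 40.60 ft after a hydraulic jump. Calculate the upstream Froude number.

For a rectangular channel the momentum equation gives q² = ½·g·y₁·y₂·(y₁ + y₂) = ½×32.2×3.698×40.60×44.30 = 107079.
q = √107079 = 327.2 ft²/s.
V₁ = q/y₁ = 88.49 ft/s; Fr₁ = V₁/√(g·y₁) = 8.109.

Fr₁ = 8.109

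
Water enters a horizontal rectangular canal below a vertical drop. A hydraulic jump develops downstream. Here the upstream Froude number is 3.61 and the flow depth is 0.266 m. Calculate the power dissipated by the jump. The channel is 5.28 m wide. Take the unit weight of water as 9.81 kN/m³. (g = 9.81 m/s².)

Fr₁ = 3.61 (given).
By Bélanger, y₂/y₁ = ½[√(1 + 8Fr₁²) − 1] = ½[√105.3 − 1] = 4.63.
y₂ = 4.63 × 0.266 = 1.23 m.
Head loss: ΔE = (y₂ − y₁)³/(4y₁y₂) = (1.23 − 0.266)³/(4×0.266×1.23) = 0.900/1.31 = 0.687 m.
V₁ = Fr₁·√(g·y₁) = 3.61×√(9.81×0.266) = 5.83 m/s; q = V₁·y₁ = 1.55 m²/s. Q = q·b = 1.55 × 5.28 = 8.19 m³/s. P = γ·Q·ΔE = 9.81 × 8.19 × 0.687 = 55.2 kW.

P = 55.2 kW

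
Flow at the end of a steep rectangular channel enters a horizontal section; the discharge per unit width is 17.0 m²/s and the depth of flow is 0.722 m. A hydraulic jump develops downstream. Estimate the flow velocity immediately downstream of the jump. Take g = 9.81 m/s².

V₁ = q/y₁ = 17.0/0.722 = 23.5 m/s. Fr₁ = V₁/√(g·y₁) = 23.5/√(9.81×0.722) = 8.85.
Conjugate-depth relation: y₂/y₁ = ½[√(1 + 8Fr₁²) − 1] = ½[√627.2 − 1] = 12.0.
y₂ = 12.0 × 0.722 = 8.68 m.
V₂ = q/y₂ = 17.0/8.68 = 1.96 m/s.

V₂ = 1.96 m/s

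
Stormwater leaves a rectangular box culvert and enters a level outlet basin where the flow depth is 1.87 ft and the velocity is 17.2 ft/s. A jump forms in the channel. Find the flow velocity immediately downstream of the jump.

Fr₁ = V₁/√(g·y₁) = 17.2/√(32.2×1.87) = 2.22.
Sequent-depth ratio: y₂/y₁ = ½[√(1 + 8Fr₁²) − 1] = ½[√40.31 − 1] = 2.67.
y₂ = 2.67 × 1.87 = 5.00 ft.
q = V₁·y₁ = 17.2 × 1.87 = 32.2 ft²/s.
V₂ = q/y₂ = 32.2/5.00 = 6.43 ft/s.

V₂ = 6.43 ft/s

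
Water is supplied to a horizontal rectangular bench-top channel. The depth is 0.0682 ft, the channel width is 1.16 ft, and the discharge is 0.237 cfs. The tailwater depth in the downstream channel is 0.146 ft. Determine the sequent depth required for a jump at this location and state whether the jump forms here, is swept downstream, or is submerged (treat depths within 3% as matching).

y₂ = 0.164 ft; the jump is swept downstream

q = Q/b = 0.237/1.16 = 0.204 ft²/s; V₁ = q/y₁ = 3.00 ft/s. Fr₁ = V₁/√(g·y₁) = 2.02.
Conjugate-depth relation: y₂/y₁ = ½[√(1 + 8Fr₁²) − 1] = ½[√33.69 − 1] = 2.40.
y₂ = 2.40 × 0.0682 = 0.164 ft.
Tailwater y_tw = 0.146 ft: y_tw < y₂, so the jump is swept downstream.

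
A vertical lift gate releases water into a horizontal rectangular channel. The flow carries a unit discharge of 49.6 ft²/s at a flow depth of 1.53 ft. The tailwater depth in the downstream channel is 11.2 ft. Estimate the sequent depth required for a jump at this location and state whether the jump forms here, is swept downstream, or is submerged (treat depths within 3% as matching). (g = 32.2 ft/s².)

V₁ = q/y₁ = 49.6/1.53 = 32.4 ft/s. Fr₁ = V₁/√(g·y₁) = 32.4/√(32.2×1.53) = 4.62.
From the momentum equation for a rectangular channel, y₂/y₁ = ½[√(1 + 8Fr₁²) − 1] = ½[√171.7 − 1] = 6.05.
y₂ = 6.05 × 1.53 = 9.26 ft.
Tailwater y_tw = 11.2 ft: y_tw > y₂, so the jump is submerged.

y₂ = 9.26 ft; the jump is submerged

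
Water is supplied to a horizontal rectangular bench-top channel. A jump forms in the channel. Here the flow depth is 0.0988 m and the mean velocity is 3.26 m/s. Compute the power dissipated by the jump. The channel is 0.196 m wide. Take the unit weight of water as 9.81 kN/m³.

P = 0.120 kW

Fr₁ = V₁/√(g·y₁) = 3.26/√(9.81×0.0988) = 3.31.
From the momentum equation for a rectangular channel, y₂/y₁ = ½[√(1 + 8Fr₁²) − 1] = ½[√88.72 − 1] = 4.21.
y₂ = 4.21 × 0.0988 = 0.416 m.
q = V₁·y₁ = 3.26 × 0.0988 = 0.322 m²/s. V₂ = q/y₂ = 0.322/0.416 = 0.774 m/s. E₁ = y₁ + V₁²/2g = 0.640 m; E₂ = y₂ + V₂²/2g = 0.446 m. ΔE = E₁ − E₂ = 0.194 m.
Q = q·b = 0.322 × 0.196 = 0.0631 m³/s. P = γ·Q·ΔE = 9.81 × 0.0631 × 0.194 = 0.120 kW.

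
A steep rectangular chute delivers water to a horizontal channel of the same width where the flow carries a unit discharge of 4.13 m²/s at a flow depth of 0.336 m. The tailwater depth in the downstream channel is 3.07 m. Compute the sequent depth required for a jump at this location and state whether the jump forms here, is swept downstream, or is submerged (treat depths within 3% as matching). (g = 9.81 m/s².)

V₁ = q/y₁ = 4.13/0.336 = 12.3 m/s. Fr₁ = V₁/√(g·y₁) = 12.3/√(9.81×0.336) = 6.77.
Bélanger equation: y₂/y₁ = ½[√(1 + 8Fr₁²) − 1] = ½[√367.7 − 1] = 9.09.
y₂ = 9.09 × 0.336 = 3.05 m.
Tailwater y_tw = 3.07 m: y_tw ≈ y₂, so the jump forms here.

y₂ = 3.05 m; the jump forms here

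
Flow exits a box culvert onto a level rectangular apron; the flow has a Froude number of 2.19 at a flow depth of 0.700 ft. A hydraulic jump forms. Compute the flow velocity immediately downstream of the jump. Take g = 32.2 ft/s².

V₂ = 3.94 ft/s

Fr₁ = 2.19 (given).
By Bélanger, y₂/y₁ = ½[√(1 + 8Fr₁²) − 1] = ½[√39.37 − 1] = 2.64.
y₂ = 2.64 × 0.700 = 1.85 ft.
V₁ = Fr₁·√(g·y₁) = 2.19×√(32.2×0.700) = 10.4 ft/s; q = V₁·y₁ = 7.28 ft²/s.
V₂ = q/y₂ = 7.28/1.85 = 3.94 ft/s.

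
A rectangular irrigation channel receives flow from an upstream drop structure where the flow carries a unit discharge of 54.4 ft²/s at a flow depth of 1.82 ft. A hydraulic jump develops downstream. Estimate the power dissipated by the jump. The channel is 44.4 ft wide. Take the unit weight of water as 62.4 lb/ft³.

P = 1635 hp

V₁ = q/y₁ = 54.4/1.82 = 29.9 ft/s. Fr₁ = V₁/√(g·y₁) = 29.9/√(32.2×1.82) = 3.90.
By Bélanger, y₂/y₁ = ½[√(1 + 8Fr₁²) − 1] = ½[√123.0 − 1] = 5.04.
y₂ = 5.04 × 1.82 = 9.18 ft.
V₂ = q/y₂ = 54.4/9.18 = 5.93 ft/s. E₁ = y₁ + V₁²/2g = 15.7 ft; E₂ = y₂ + V₂²/2g = 9.73 ft. ΔE = E₁ − E₂ = 5.97 ft.
Q = q·b = 54.4 × 44.4 = 2415 cfs. P = γ·Q·ΔE/550 = 62.4 × 2415 × 5.97 / 550 = 1635 hp.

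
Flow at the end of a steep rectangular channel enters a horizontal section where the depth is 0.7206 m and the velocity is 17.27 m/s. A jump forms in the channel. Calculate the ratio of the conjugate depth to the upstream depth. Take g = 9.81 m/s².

y₂/y₁ = 8.700

Fr₁ = V₁/√(g·y₁) = 17.27/√(9.81×0.7206) = 6.495.
Bélanger equation: y₂/y₁ = ½[√(1 + 8Fr₁²) − 1] = ½[√338.53 − 1] = 8.700.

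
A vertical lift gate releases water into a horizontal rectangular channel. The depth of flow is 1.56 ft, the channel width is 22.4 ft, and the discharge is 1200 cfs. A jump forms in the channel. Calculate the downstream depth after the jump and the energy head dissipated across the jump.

q = Q/b = 1200/22.4 = 53.6 ft²/s; V₁ = q/y₁ = 34.3 ft/s. Fr₁ = V₁/√(g·y₁) = 4.85.
By Bélanger, y₂/y₁ = ½[√(1 + 8Fr₁²) − 1] = ½[√188.8 − 1] = 6.37.
y₂ = 6.37 × 1.56 = 9.94 ft.
V₂ = q/y₂ = 53.6/9.94 = 5.39 ft/s. E₁ = y₁ + V₁²/2g = 19.9 ft; E₂ = y₂ + V₂²/2g = 10.4 ft. ΔE = E₁ − E₂ = 9.48 ft.

y₂ = 9.94 ft; ΔE = 9.48 ft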